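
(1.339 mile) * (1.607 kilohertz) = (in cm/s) 3.463e+08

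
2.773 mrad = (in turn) 0.0004413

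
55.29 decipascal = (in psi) 0.0008019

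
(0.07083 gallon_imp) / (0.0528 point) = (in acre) 0.004272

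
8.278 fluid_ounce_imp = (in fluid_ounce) 7.953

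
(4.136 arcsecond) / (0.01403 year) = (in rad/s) 4.532e-11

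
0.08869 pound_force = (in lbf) 0.08869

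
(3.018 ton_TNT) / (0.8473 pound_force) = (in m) 3.35e+09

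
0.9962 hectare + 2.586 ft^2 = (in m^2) 9962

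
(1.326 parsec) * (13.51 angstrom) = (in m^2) 5.528e+07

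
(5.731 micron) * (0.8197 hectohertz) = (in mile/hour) 0.001051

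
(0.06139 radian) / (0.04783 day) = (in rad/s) 1.486e-05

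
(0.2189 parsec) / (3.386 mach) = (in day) 6.781e+07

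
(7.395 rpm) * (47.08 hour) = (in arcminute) 4.512e+08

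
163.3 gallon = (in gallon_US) 163.3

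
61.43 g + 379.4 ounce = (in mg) 1.082e+07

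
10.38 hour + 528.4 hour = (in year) 0.0615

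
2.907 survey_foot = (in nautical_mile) 0.0004784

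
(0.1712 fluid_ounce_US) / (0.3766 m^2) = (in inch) 0.0005293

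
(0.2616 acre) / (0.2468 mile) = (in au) 1.782e-11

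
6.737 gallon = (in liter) 25.5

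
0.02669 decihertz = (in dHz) 0.02669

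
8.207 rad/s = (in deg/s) 470.2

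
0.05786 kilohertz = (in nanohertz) 5.786e+10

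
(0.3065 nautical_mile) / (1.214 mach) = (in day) 1.589e-05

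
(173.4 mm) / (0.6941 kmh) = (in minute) 0.01499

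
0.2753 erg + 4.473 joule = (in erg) 4.473e+07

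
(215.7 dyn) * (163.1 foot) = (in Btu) 0.0001016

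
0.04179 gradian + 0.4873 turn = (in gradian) 195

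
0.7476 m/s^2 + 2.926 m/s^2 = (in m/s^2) 3.674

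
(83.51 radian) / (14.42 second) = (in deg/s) 331.8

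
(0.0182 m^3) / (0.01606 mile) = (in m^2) 0.0007042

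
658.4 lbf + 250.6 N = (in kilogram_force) 324.2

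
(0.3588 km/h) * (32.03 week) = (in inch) 7.601e+07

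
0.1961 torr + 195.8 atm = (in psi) 2877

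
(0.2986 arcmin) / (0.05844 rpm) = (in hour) 3.943e-06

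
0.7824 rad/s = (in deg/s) 44.83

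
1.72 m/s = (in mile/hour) 3.848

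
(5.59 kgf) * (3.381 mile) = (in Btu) 282.7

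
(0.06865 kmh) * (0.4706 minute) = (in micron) 5.384e+05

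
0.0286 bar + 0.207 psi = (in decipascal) 4.287e+04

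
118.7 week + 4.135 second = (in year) 2.276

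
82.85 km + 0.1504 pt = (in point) 2.349e+08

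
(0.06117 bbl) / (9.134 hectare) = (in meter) 1.065e-07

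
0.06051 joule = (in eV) 3.777e+17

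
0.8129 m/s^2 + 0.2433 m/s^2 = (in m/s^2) 1.056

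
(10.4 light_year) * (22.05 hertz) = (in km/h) 7.81e+18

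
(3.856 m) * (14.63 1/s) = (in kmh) 203.1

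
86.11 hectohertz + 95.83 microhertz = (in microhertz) 8.611e+09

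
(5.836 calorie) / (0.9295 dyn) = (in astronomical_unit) 1.756e-05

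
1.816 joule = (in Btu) 0.001721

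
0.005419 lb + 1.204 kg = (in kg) 1.206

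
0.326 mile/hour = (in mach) 0.000428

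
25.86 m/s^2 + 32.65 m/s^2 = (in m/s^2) 58.51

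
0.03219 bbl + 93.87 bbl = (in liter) 1.493e+04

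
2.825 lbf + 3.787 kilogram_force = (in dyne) 4.97e+06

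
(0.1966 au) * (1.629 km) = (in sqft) 5.157e+14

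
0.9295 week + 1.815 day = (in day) 8.322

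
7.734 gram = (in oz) 0.2728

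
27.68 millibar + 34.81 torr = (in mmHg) 55.57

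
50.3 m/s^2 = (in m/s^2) 50.3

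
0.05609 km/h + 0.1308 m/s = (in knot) 0.2845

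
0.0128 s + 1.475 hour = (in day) 0.06146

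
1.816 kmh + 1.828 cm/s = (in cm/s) 52.27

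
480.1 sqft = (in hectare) 0.00446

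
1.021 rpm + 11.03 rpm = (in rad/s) 1.262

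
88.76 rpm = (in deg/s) 532.6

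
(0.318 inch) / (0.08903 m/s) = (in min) 0.001512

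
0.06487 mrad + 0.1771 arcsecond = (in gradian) 0.004184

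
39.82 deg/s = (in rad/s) 0.695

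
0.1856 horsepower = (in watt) 138.4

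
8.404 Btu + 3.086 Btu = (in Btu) 11.49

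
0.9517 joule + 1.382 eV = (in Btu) 0.000902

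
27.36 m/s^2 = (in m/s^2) 27.36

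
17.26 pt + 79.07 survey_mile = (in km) 127.3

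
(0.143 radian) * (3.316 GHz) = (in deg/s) 2.717e+10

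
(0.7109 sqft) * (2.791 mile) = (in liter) 2.967e+05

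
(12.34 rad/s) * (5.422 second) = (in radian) 66.91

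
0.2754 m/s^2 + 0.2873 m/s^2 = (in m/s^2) 0.5627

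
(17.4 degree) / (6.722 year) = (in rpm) 1.368e-08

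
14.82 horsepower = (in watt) 1.105e+04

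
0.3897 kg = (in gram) 389.7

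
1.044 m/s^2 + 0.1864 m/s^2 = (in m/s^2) 1.23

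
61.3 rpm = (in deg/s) 367.8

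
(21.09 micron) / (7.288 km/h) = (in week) 1.722e-11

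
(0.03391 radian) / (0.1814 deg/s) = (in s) 10.71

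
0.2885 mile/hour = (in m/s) 0.129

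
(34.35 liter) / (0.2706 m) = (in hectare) 1.269e-05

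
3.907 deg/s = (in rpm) 0.6512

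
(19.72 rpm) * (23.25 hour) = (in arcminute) 5.942e+08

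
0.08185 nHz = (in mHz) 8.185e-08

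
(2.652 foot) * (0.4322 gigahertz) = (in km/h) 1.258e+09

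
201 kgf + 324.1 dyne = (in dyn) 1.971e+08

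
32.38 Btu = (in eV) 2.132e+23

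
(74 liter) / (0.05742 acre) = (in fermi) 3.185e+11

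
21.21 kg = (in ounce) 748.2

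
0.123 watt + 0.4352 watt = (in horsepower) 0.0007486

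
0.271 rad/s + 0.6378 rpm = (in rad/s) 0.3378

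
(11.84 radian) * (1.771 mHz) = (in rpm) 0.2002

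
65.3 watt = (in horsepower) 0.08757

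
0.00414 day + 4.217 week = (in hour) 708.6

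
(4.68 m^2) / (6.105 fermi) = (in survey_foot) 2.515e+15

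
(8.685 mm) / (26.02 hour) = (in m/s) 9.272e-08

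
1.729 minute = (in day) 0.001201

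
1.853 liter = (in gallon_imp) 0.4076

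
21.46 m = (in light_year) 2.268e-15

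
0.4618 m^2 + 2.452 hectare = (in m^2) 2.452e+04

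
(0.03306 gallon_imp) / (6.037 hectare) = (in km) 2.49e-12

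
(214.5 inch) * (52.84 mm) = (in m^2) 0.2879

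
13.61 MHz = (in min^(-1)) 8.166e+08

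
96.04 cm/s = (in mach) 0.002821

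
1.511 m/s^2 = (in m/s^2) 1.511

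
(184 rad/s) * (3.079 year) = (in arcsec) 3.685e+15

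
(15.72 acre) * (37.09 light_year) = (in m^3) 2.232e+22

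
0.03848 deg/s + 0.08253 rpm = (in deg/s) 0.5337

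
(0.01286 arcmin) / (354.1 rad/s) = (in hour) 2.935e-12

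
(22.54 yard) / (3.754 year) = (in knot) 3.384e-07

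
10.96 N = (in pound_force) 2.464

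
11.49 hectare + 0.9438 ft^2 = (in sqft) 1.237e+06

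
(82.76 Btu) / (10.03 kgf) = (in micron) 8.877e+08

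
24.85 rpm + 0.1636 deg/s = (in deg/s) 149.3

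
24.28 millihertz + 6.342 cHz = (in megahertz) 8.77e-08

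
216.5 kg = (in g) 2.165e+05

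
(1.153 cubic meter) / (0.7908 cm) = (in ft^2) 1569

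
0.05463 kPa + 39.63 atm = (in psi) 582.4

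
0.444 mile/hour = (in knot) 0.3858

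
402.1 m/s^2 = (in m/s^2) 402.1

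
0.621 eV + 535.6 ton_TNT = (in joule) 2.241e+12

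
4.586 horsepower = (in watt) 3420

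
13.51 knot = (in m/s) 6.95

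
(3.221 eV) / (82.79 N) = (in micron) 6.233e-15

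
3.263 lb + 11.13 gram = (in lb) 3.288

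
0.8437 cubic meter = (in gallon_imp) 185.6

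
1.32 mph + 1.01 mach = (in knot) 669.6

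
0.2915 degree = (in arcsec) 1049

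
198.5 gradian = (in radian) 3.118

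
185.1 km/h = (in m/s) 51.42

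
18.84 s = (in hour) 0.005233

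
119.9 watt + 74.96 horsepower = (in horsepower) 75.12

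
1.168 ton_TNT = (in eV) 3.05e+28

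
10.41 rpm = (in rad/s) 1.09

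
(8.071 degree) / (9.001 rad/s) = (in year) 4.963e-10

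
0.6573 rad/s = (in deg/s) 37.66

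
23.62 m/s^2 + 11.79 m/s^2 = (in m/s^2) 35.41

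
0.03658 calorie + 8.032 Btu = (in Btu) 8.032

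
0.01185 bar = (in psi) 0.1719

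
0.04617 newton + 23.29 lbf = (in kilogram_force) 10.57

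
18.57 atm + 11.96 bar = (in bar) 30.78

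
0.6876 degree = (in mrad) 12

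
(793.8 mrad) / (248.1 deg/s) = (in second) 0.1833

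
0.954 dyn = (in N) 9.54e-06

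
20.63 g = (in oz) 0.7277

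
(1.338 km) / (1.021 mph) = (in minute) 48.86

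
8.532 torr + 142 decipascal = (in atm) 0.01137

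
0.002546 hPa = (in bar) 2.546e-06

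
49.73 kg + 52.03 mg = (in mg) 4.973e+07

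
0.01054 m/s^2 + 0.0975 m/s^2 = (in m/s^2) 0.108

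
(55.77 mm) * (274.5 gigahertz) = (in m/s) 1.531e+10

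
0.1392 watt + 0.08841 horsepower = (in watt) 66.07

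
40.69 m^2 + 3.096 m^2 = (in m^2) 43.79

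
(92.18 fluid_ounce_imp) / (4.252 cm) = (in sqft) 0.663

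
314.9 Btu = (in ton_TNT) 7.941e-05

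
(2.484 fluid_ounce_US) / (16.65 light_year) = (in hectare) 4.664e-26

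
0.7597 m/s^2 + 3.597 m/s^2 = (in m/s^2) 4.357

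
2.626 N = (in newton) 2.626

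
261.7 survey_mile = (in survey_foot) 1.382e+06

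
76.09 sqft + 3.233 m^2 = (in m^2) 10.3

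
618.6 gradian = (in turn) 1.547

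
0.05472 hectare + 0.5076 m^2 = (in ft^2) 5895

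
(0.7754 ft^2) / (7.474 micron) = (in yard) 1.054e+04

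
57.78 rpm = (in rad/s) 6.051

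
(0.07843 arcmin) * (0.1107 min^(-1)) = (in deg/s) 2.412e-06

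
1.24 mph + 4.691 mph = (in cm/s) 265.1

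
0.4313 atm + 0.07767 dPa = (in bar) 0.437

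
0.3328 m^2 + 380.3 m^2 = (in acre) 0.09406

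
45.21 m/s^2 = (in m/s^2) 45.21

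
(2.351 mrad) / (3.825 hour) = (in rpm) 1.63e-06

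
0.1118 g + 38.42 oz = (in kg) 1.089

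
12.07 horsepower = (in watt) 9001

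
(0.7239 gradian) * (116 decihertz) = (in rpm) 1.26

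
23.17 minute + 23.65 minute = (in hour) 0.7803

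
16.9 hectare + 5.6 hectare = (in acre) 55.6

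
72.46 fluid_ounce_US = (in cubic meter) 0.002143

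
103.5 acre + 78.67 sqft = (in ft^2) 4.509e+06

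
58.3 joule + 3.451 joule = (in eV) 3.854e+20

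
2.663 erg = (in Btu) 2.524e-10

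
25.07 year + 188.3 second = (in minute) 1.318e+07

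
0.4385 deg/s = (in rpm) 0.07308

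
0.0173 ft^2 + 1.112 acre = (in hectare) 0.45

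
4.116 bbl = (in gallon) 172.9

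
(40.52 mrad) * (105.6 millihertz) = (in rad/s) 0.004279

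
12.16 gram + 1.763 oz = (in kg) 0.06214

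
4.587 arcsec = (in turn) 3.539e-06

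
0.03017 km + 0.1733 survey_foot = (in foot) 99.16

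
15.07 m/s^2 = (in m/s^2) 15.07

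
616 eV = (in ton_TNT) 2.359e-26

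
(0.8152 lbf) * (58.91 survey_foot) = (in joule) 65.11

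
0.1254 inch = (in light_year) 3.367e-19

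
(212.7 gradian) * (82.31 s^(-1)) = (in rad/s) 275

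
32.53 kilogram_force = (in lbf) 71.72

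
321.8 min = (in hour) 5.363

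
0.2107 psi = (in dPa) 1.453e+04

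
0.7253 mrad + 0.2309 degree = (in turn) 0.0007568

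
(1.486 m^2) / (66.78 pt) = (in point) 1.788e+05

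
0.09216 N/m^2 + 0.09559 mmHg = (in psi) 0.001862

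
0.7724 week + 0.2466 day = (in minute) 8141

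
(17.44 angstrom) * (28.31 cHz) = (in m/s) 4.937e-10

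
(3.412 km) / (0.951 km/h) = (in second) 1.292e+04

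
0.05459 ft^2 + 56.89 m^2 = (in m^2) 56.9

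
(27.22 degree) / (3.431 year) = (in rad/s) 4.391e-09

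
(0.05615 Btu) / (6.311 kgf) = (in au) 6.399e-12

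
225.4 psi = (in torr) 1.166e+04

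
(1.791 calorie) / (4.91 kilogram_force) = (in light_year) 1.645e-17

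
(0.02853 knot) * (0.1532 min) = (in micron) 1.349e+05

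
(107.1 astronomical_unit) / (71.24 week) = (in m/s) 3.719e+05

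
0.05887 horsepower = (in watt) 43.9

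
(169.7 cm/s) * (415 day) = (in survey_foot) 1.996e+08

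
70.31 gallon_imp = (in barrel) 2.01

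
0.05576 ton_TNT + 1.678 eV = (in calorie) 5.576e+07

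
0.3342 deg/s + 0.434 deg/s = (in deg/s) 0.7682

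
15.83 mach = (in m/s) 5390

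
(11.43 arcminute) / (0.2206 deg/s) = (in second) 0.8636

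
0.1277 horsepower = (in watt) 95.23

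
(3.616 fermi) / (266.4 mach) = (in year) 1.264e-27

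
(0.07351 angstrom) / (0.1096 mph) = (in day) 1.737e-15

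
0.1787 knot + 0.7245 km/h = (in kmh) 1.055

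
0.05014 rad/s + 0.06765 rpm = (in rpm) 0.5465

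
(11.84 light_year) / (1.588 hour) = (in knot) 3.809e+13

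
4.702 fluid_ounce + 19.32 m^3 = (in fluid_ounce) 6.533e+05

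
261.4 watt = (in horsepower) 0.3505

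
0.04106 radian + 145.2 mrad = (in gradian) 11.86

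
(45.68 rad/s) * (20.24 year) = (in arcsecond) 6.014e+15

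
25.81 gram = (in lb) 0.0569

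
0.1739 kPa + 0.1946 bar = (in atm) 0.1938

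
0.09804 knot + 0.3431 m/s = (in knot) 0.765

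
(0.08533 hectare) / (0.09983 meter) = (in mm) 8.548e+06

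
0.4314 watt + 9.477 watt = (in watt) 9.908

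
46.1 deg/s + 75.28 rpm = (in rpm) 82.96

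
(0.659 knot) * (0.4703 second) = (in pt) 452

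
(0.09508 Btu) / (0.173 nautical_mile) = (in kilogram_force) 0.03193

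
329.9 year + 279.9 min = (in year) 329.9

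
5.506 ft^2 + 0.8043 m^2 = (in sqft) 14.16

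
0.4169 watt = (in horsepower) 0.0005591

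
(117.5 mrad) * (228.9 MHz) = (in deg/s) 1.541e+09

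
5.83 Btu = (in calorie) 1470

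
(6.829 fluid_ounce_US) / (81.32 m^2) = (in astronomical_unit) 1.66e-17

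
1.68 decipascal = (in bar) 1.68e-06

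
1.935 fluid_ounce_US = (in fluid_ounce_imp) 2.014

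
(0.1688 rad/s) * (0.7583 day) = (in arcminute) 3.802e+07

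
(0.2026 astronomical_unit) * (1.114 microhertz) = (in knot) 6.563e+04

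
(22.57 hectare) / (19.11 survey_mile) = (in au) 4.906e-11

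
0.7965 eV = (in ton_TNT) 3.05e-29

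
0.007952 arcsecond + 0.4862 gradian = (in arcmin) 26.25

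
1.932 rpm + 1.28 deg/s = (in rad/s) 0.2247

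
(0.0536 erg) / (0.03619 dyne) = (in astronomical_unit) 9.9e-14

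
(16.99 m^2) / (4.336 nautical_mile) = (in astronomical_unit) 1.414e-14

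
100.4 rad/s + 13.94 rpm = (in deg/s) 5836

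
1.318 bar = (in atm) 1.301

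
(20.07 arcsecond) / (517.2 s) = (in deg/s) 1.078e-05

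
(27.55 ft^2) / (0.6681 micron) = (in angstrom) 3.831e+16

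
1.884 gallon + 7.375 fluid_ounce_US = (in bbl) 0.04623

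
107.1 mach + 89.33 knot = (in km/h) 1.314e+05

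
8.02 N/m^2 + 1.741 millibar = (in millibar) 1.821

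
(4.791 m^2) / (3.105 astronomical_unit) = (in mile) 6.409e-15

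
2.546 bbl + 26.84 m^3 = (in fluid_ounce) 9.213e+05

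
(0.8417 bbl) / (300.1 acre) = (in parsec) 3.571e-24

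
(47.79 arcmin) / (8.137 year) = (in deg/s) 3.104e-09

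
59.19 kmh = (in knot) 31.96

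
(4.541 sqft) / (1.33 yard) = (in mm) 346.9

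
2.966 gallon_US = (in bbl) 0.07062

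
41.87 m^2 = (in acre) 0.01035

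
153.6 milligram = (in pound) 0.0003386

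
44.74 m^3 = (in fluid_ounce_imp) 1.575e+06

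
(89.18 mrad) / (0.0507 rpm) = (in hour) 0.004666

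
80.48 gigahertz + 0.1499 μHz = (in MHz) 8.048e+04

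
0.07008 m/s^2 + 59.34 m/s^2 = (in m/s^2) 59.41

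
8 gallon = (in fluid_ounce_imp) 1066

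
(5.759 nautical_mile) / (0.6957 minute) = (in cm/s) 2.555e+04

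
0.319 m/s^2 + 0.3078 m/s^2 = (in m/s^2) 0.6268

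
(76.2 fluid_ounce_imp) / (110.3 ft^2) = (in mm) 0.2113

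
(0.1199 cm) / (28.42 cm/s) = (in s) 0.004219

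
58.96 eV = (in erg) 9.446e-11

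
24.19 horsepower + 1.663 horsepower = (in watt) 1.928e+04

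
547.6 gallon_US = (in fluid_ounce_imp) 7.296e+04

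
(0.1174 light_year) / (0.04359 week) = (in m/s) 4.213e+10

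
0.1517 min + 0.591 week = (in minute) 5957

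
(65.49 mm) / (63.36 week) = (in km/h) 6.152e-09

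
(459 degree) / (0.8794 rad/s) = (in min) 0.1518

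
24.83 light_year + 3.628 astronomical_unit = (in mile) 1.46e+14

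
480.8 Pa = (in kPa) 0.4808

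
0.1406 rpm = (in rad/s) 0.01472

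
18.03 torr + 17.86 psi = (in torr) 941.7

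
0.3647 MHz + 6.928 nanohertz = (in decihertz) 3.647e+06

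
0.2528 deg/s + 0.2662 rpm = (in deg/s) 1.85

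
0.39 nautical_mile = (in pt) 2.047e+06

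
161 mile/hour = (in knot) 139.9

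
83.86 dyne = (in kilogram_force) 8.551e-05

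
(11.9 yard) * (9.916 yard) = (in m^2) 98.66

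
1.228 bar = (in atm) 1.212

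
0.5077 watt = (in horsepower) 0.0006808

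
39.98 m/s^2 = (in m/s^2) 39.98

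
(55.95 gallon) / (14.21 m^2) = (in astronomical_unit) 9.963e-14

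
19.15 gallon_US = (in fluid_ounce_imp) 2551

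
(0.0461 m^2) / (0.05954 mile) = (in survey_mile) 2.989e-07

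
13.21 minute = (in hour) 0.2202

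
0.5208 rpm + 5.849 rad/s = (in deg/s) 338.2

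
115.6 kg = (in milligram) 1.156e+08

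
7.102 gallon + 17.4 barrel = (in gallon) 737.9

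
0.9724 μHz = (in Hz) 9.724e-07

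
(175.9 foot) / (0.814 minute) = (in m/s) 1.098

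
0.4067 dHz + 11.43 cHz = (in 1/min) 9.298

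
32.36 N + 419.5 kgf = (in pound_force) 932.1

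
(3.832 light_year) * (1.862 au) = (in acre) 2.495e+24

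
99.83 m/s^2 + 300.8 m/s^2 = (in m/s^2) 400.6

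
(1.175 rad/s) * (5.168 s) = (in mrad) 6072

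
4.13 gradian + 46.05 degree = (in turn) 0.1382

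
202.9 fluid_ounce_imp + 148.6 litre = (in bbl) 0.9709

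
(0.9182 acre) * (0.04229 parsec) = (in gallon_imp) 1.067e+21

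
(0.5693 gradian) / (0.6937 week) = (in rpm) 2.035e-07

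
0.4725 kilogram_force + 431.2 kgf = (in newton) 4233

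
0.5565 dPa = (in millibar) 0.0005565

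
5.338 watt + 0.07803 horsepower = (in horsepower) 0.08519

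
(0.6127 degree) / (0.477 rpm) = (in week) 3.54e-07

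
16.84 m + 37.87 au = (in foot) 1.859e+13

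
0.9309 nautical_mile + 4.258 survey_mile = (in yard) 9380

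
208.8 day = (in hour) 5011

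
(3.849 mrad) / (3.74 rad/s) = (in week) 1.702e-09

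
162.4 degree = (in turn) 0.4511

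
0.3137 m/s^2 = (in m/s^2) 0.3137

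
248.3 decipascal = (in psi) 0.003601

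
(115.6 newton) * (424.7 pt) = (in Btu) 0.01642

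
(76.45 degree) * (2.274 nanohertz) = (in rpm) 2.897e-08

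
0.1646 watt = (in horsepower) 0.0002207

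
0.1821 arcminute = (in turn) 8.431e-06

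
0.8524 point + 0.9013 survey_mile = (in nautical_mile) 0.7832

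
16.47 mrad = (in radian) 0.01647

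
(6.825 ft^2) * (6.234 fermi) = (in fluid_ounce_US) 1.337e-10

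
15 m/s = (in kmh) 54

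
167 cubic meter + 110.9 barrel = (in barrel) 1161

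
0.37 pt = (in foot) 0.0004282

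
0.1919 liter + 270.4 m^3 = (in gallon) 7.143e+04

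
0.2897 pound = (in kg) 0.1314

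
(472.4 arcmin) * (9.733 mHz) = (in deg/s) 0.07663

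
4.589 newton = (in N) 4.589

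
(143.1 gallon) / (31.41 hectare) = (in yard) 1.886e-06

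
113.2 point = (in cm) 3.993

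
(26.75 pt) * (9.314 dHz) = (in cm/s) 0.8789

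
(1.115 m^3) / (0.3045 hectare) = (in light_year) 3.87e-20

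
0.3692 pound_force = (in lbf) 0.3692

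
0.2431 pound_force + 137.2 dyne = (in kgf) 0.1104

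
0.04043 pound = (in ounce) 0.6469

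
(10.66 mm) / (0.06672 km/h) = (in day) 6.657e-06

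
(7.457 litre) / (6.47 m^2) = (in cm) 0.1153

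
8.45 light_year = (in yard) 8.743e+16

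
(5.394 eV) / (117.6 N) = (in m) 7.349e-21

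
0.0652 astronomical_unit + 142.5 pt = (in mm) 9.754e+12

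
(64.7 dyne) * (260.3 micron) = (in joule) 1.684e-07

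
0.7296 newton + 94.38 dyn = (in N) 0.7305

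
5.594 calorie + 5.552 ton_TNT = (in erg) 2.323e+17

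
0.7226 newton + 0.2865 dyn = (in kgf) 0.07368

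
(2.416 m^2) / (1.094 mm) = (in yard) 2415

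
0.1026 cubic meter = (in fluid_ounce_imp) 3611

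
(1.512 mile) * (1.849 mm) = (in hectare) 0.0004499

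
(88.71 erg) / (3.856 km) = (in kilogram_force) 2.346e-10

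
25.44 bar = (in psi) 369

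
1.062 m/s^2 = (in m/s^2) 1.062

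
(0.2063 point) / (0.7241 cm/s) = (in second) 0.01005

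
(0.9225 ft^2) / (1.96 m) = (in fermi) 4.373e+13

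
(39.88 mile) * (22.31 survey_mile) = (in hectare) 2.304e+05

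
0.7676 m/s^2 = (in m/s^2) 0.7676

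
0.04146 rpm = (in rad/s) 0.004342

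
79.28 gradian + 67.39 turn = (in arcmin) 1.46e+06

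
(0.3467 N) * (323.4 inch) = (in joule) 2.848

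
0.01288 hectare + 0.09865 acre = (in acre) 0.1305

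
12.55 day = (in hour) 301.2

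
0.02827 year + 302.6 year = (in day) 1.105e+05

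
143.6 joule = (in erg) 1.436e+09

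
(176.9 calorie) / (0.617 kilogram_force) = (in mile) 0.07601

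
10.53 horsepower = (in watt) 7852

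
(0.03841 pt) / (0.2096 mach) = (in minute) 3.164e-09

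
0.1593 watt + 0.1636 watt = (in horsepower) 0.000433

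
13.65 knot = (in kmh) 25.28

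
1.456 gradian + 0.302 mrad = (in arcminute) 79.66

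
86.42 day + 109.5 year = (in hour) 9.613e+05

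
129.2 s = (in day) 0.001495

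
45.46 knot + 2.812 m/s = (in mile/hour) 58.6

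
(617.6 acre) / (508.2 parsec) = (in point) 4.518e-10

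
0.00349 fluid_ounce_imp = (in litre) 9.916e-05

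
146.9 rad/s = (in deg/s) 8417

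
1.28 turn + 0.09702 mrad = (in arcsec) 1.659e+06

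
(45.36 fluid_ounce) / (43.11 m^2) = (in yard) 3.403e-05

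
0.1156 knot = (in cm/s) 5.947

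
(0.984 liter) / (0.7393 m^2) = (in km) 1.331e-06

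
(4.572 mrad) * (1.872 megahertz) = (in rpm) 8.173e+04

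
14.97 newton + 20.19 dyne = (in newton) 14.97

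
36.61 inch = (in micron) 9.299e+05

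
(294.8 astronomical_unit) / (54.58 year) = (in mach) 75.25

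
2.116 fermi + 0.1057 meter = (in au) 7.066e-13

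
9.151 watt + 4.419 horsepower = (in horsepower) 4.431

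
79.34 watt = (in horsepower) 0.1064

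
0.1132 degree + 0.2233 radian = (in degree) 12.91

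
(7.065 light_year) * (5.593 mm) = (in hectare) 3.738e+10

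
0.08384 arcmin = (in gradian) 0.001553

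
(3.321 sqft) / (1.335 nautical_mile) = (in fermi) 1.248e+11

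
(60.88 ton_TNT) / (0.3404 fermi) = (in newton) 7.483e+26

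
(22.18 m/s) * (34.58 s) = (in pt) 2.174e+06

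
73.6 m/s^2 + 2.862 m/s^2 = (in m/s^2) 76.46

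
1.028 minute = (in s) 61.68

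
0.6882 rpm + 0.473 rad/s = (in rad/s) 0.5451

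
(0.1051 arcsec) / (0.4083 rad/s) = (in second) 1.248e-06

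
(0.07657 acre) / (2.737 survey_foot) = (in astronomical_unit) 2.483e-09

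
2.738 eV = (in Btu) 4.158e-22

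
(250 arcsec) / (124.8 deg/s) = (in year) 1.764e-11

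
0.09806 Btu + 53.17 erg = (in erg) 1.035e+09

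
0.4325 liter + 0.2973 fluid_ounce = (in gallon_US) 0.1166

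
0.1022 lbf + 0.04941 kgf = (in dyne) 9.392e+04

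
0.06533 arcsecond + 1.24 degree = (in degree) 1.24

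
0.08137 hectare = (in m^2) 813.7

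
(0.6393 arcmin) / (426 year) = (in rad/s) 1.384e-14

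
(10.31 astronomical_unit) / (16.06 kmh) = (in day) 4.002e+06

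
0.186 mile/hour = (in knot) 0.1616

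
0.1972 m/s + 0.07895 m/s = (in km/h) 0.9941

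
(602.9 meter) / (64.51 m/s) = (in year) 2.964e-07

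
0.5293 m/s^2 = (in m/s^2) 0.5293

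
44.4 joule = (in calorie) 10.61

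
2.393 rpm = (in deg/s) 14.36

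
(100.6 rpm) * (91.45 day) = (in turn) 1.325e+07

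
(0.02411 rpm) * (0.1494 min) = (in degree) 1.297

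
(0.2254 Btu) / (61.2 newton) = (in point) 1.101e+04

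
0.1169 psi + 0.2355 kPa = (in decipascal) 1.041e+04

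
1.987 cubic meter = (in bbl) 12.5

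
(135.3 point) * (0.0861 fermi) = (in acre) 1.016e-21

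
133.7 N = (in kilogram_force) 13.63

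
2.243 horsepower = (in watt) 1673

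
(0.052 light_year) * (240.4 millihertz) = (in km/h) 4.258e+14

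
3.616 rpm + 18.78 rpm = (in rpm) 22.4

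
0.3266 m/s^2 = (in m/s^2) 0.3266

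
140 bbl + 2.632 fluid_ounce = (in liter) 2.226e+04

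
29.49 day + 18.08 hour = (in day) 30.24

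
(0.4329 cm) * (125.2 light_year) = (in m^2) 5.128e+15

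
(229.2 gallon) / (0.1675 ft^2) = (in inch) 2195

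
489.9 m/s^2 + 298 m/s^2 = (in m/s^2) 787.9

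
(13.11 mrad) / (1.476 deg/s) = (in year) 1.614e-08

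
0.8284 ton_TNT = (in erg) 3.466e+16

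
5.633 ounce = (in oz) 5.633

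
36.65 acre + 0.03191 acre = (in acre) 36.68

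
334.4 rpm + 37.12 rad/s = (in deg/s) 4133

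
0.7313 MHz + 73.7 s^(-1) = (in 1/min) 4.388e+07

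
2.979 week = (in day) 20.85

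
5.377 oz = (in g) 152.4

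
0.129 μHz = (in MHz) 1.29e-13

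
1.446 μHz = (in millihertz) 0.001446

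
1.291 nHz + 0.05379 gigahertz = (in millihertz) 5.379e+10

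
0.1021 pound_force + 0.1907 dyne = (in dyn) 4.542e+04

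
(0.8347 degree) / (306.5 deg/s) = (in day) 3.152e-08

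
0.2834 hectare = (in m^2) 2834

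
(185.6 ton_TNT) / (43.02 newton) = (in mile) 1.122e+07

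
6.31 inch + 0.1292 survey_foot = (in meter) 0.1997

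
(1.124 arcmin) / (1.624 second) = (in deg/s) 0.01154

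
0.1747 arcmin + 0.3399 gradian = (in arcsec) 1112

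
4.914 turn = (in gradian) 1966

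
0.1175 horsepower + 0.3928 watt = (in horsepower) 0.118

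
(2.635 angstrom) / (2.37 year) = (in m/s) 3.526e-18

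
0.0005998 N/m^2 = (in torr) 4.499e-06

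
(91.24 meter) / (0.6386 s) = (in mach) 0.4196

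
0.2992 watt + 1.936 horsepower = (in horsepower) 1.936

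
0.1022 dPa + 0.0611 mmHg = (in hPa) 0.08156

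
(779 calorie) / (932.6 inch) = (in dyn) 1.376e+07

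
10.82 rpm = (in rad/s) 1.133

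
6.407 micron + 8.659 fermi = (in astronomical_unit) 4.283e-17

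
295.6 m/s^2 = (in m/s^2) 295.6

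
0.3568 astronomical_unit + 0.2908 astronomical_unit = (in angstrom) 9.688e+20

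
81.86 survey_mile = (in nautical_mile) 71.13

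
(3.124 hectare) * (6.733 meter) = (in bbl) 1.323e+06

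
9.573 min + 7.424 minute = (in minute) 17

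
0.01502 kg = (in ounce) 0.5298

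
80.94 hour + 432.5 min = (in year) 0.01006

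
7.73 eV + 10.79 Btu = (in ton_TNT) 2.721e-06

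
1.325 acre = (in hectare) 0.5362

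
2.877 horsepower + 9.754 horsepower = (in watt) 9419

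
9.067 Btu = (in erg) 9.566e+10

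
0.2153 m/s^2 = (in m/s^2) 0.2153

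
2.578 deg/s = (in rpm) 0.4297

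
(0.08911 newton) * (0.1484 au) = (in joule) 1.978e+09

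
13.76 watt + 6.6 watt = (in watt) 20.36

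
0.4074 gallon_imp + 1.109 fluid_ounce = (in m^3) 0.001885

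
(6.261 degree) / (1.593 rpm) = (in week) 1.083e-06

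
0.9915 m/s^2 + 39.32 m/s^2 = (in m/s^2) 40.31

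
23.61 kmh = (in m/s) 6.558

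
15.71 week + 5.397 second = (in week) 15.71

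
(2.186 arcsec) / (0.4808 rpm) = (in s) 0.0002105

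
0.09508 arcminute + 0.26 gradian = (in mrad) 4.112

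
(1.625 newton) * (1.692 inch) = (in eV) 4.359e+17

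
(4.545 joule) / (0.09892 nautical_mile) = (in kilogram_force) 0.00253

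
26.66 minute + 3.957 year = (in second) 1.248e+08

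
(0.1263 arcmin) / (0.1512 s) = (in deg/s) 0.01392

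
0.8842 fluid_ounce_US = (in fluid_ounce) 0.8842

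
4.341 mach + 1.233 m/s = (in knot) 2876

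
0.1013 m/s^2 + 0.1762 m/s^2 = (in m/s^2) 0.2775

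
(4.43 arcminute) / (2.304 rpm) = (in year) 1.694e-10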